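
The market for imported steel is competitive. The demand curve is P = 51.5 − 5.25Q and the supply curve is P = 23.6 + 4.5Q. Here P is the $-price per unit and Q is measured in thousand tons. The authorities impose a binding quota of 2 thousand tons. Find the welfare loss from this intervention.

Competitive equilibrium: 51.5 − 5.25Q = 23.6 + 4.5Q → Q* = 2.8615, P* = 36.4769.
At Q = 2: demand price = 51.5 − 5.25·2 = 41; supply price = 23.6 + 4.5·2 = 32.6.
ΔQ = 2.8615 − 2 = 0.8615; wedge = 41 − 32.6 = 8.4.
DWL = ½ × 0.8615 × 8.4 = $3.62 thousand.

$3.62 thousand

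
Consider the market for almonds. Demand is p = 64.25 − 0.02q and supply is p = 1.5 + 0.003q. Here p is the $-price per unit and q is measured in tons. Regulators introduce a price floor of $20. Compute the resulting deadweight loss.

$3059.11

Competitive equilibrium: 64.25 − 0.02q = 1.5 + 0.003q → q* = 2728.2609, p* = 9.6848.
At the floor p = 20, quantity demanded = (64.25 − 20)/0.02 = 2212.5.
Sellers' marginal cost at q' = 2212.5: 1.5 + 0.003·2212.5 = 8.1375.
Δq = 2728.2609 − 2212.5 = 515.7609; wedge = 20 − 8.1375 = 11.8625.
DWL = ½ × 515.7609 × 11.8625 = $3059.11.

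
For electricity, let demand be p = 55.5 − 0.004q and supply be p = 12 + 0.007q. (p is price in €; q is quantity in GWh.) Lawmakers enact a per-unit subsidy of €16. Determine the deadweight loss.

€11636.36

Competitive equilibrium: 55.5 − 0.004q = 12 + 0.007q → q* = 3954.5455, p* = 39.6818.
The subsidy lowers effective supply by 16: p = 0.007q − 4.
New quantity: 55.5 − 0.004q = 0.007q − 4 → q' = 5409.0909.
Overproduction Δq = 5409.0909 − 3954.5455 = 1454.5454; wedge = subsidy = 16.
The triangle = ½ × 1454.5454 × 16 = €11636.36.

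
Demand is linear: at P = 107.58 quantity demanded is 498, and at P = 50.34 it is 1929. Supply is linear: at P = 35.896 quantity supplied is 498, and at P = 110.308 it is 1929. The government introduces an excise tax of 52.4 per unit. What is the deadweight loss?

14922.61

Demand slope = (50.34 − 107.58)/(1929 − 498) = −0.04, so P = 127.5 − 0.04Q.
Supply slope = (110.308 − 35.896)/(1929 − 498) = 0.052, so P = 10 + 0.052Q.
Competitive equilibrium: 127.5 − 0.04Q = 10 + 0.052Q → Q* = 1277.1739, P* = 76.413.
With the tax, the buyer price exceeds the seller price by 52.4: (127.5 − 0.04Q) − (10 + 0.052Q) = 52.4 → Q' = 707.6087.
ΔQ = 1277.1739 − 707.6087 = 569.5652; the wedge equals the tax, 52.4.
Deadweight loss = ½ × 569.5652 × 52.4 = 14922.61.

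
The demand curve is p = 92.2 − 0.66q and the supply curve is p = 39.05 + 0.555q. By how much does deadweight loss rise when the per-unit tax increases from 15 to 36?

440.74

Competitive equilibrium: 92.2 − 0.66q = 39.05 + 0.555q → q* = 43.7449, p* = 63.3284.
For a per-unit tax t: Δq = t/1.215, so DWL = ½·t·(t/1.215) = t²/2.43.
At t = 15: DWL = 92.593. At t = 36: DWL = 533.333.
Increase = 533.333 − 92.593 = 440.74.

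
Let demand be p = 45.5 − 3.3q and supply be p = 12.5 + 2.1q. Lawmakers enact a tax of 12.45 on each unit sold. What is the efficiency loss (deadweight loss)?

Competitive equilibrium: 45.5 − 3.3q = 12.5 + 2.1q → q* = 6.1111, p* = 25.3333.
With the tax, the buyer price exceeds the seller price by 12.45: (45.5 − 3.3q) − (12.5 + 2.1q) = 12.45 → q' = 3.8056.
Δq = 6.1111 − 3.8056 = 2.3055; the wedge equals the tax, 12.45.
Deadweight loss = ½ × 2.3055 × 12.45 = 14.35.

14.35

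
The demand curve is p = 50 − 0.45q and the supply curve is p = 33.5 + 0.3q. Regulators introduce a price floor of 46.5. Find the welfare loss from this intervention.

Competitive equilibrium: 50 − 0.45q = 33.5 + 0.3q → q* = 22, p* = 40.1.
At the floor p = 46.5, quantity demanded = (50 − 46.5)/0.45 = 7.7778.
Sellers' marginal cost at q' = 7.7778: 33.5 + 0.3·7.7778 = 35.8333.
Δq = 22 − 7.7778 = 14.2222; wedge = 46.5 − 35.8333 = 10.6667.
The triangle = ½ × 14.2222 × 10.6667 = 75.85.

75.85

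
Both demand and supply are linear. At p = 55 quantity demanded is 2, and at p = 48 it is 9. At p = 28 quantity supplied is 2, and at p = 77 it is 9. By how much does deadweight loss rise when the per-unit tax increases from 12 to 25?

Demand slope = (48 − 55)/(9 − 2) = −1, so p = 57 − q.
Supply slope = (77 − 28)/(9 − 2) = 7, so p = 14 + 7q.
Competitive equilibrium: 57 − q = 14 + 7q → q* = 5.375, p* = 51.625.
For a per-unit tax t: Δq = t/8, so DWL = ½·t·(t/8) = t²/16.
At t = 12: DWL = 9. At t = 25: DWL = 39.063.
Increase = 39.063 − 9 = 30.06.

30.06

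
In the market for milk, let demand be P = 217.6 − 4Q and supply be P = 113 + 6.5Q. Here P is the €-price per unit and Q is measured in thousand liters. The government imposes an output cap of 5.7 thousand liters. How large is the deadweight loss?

Competitive equilibrium: 217.6 − 4Q = 113 + 6.5Q → Q* = 9.9619, P* = 177.7524.
At Q = 5.7: demand price = 217.6 − 4·5.7 = 194.8; supply price = 113 + 6.5·5.7 = 150.05.
ΔQ = 9.9619 − 5.7 = 4.2619; wedge = 194.8 − 150.05 = 44.75.
Deadweight loss = ½ × 4.2619 × 44.75 = €95.36 thousand.

€95.36 thousand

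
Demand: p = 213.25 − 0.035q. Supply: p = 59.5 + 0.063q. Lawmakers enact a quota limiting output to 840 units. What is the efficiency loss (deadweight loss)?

Competitive equilibrium: 213.25 − 0.035q = 59.5 + 0.063q → q* = 1568.8776, p* = 158.3393.
At q = 840: demand price = 213.25 − 0.035·840 = 183.85; supply price = 59.5 + 0.063·840 = 112.42.
Δq = 1568.8776 − 840 = 728.8776; wedge = 183.85 − 112.42 = 71.43.
The triangle = ½ × 728.8776 × 71.43 = 26031.86.

26031.86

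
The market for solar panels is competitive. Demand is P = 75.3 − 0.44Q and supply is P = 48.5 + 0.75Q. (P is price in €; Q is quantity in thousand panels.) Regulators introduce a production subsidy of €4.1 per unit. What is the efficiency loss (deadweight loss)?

Competitive equilibrium: 75.3 − 0.44Q = 48.5 + 0.75Q → Q* = 22.521, P* = 65.3908.
The subsidy lowers effective supply by 4.1: P = 44.4 + 0.75Q.
New quantity: 75.3 − 0.44Q = 44.4 + 0.75Q → Q' = 25.9664.
Overproduction ΔQ = 25.9664 − 22.521 = 3.4454; wedge = subsidy = 4.1.
The triangle = ½ × 3.4454 × 4.1 = €7.06 thousand.

€7.06 thousand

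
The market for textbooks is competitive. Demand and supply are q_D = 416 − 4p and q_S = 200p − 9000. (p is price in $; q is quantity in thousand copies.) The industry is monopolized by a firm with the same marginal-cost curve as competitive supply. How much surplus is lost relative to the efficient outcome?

$1672.75 thousand

In inverse form: demand p = 104 − 0.25q, supply p = 45 + 0.005q.
Competitive equilibrium: 104 − 0.25q = 45 + 0.005q → q* = 231.3725, p* = 46.1569.
Marginal revenue: MR = 104 − 0.5q. Set MR = MC: 104 − 0.5q = 45 + 0.005q → q_m = 116.8317.
Price p_m = 104 − 0.25·116.8317 = 74.7921; MC(q_m) = 45 + 0.005·116.8317 = 45.5842.
Competitive q* = 231.3725, so Δq = 114.5408; wedge = 74.7921 − 45.5842 = 29.2079.
DWL = ½ × 114.5408 × 29.2079 = $1672.75 thousand.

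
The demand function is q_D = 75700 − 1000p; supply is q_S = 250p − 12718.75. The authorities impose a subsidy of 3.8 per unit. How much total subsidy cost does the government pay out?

21755

In inverse form: demand p = 75.7 − 0.001q, supply p = 50.875 + 0.004q.
Competitive equilibrium: 75.7 − 0.001q = 50.875 + 0.004q → q* = 4965, p* = 70.735.
The subsidy lowers effective supply by 3.8: p = 47.075 + 0.004q.
New quantity: 75.7 − 0.001q = 47.075 + 0.004q → q' = 5725.
Total subsidy cost = 3.8 × 5725 = 21755.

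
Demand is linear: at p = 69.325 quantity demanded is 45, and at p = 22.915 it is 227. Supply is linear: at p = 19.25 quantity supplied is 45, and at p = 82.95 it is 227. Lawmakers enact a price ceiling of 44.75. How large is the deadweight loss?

Demand slope = (22.915 − 69.325)/(227 − 45) = −0.255, so p = 80.8 − 0.255q.
Supply slope = (82.95 − 19.25)/(227 − 45) = 0.35, so p = 3.5 + 0.35q.
Competitive equilibrium: 80.8 − 0.255q = 3.5 + 0.35q → q* = 127.7686, p* = 48.219.
At the ceiling p = 44.75, quantity supplied = (44.75 − 3.5)/0.35 = 117.8571.
Willingness to pay at q' = 117.8571: 80.8 − 0.255·117.8571 = 50.7464.
Δq = 127.7686 − 117.8571 = 9.9115; wedge = 50.7464 − 44.75 = 5.9964.
Deadweight loss = ½ × 9.9115 × 5.9964 = 29.72.

29.72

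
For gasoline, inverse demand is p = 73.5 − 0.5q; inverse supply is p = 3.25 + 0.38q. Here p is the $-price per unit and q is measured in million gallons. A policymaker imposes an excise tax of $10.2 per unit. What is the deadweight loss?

$59.11 million

Competitive equilibrium: 73.5 − 0.5q = 3.25 + 0.38q → q* = 79.8295, p* = 33.5852.
With the tax, the buyer price exceeds the seller price by 10.2: (73.5 − 0.5q) − (3.25 + 0.38q) = 10.2 → q' = 68.2386.
Δq = 79.8295 − 68.2386 = 11.5909; the wedge equals the tax, 10.2.
Welfare loss = ½ × 11.5909 × 10.2 = $59.11 million.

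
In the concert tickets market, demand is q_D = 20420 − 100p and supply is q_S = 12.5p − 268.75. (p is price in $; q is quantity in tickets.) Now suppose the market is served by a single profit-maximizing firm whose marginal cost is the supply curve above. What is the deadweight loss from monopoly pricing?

$1854.405

In inverse form: demand p = 204.2 − 0.01q, supply p = 21.5 + 0.08q.
Competitive equilibrium: 204.2 − 0.01q = 21.5 + 0.08q → q* = 2030, p* = 183.9.
Marginal revenue: MR = 204.2 − 0.02q. Set MR = MC: 204.2 − 0.02q = 21.5 + 0.08q → q_m = 1827.
Price p_m = 204.2 − 0.01·1827 = 185.93; MC(q_m) = 21.5 + 0.08·1827 = 167.66.
Competitive q* = 2030, so Δq = 203; wedge = 185.93 − 167.66 = 18.27.
Welfare loss = ½ × 203 × 18.27 = $1854.405.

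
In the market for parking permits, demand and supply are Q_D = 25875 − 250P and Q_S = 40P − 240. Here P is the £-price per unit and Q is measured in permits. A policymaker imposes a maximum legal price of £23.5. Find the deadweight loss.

In inverse form: demand P = 103.5 − 0.004Q, supply P = 6 + 0.025Q.
Competitive equilibrium: 103.5 − 0.004Q = 6 + 0.025Q → Q* = 3362.069, P* = 90.0517.
At the ceiling P = 23.5, quantity supplied = (23.5 − 6)/0.025 = 700.
Willingness to pay at Q' = 700: 103.5 − 0.004·700 = 100.7.
ΔQ = 3362.069 − 700 = 2662.069; wedge = 100.7 − 23.5 = 77.2.
DWL = ½ × 2662.069 × 77.2 = £102755.86.

£102755.86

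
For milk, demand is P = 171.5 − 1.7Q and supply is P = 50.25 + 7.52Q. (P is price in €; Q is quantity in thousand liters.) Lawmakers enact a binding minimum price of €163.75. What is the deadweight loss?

€340.32 thousand

Competitive equilibrium: 171.5 − 1.7Q = 50.25 + 7.52Q → Q* = 13.1508, P* = 149.1437.
At the floor P = 163.75, quantity demanded = (171.5 − 163.75)/1.7 = 4.5588.
Sellers' marginal cost at Q' = 4.5588: 50.25 + 7.52·4.5588 = 84.5322.
ΔQ = 13.1508 − 4.5588 = 8.592; wedge = 163.75 − 84.5322 = 79.2178.
DWL = ½ × 8.592 × 79.2178 = €340.32 thousand.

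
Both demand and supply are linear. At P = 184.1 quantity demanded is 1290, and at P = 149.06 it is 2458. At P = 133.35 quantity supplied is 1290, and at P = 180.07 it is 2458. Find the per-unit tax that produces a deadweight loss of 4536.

25.2

Demand slope = (149.06 − 184.1)/(2458 − 1290) = −0.03, so P = 222.8 − 0.03Q.
Supply slope = (180.07 − 133.35)/(2458 − 1290) = 0.04, so P = 81.75 + 0.04Q.
Competitive equilibrium: 222.8 − 0.03Q = 81.75 + 0.04Q → Q* = 2015, P* = 162.35.
A tax t gives ΔQ = t/0.07 and wedge t, so DWL = t²/0.14.
t²/0.14 = 4536 → t² = 635.04 → t = 25.2.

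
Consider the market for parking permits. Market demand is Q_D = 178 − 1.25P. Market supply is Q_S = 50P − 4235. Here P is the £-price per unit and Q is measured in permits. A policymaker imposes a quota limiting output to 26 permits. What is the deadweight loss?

In inverse form: demand P = 142.4 − 0.8Q, supply P = 84.7 + 0.02Q.
Competitive equilibrium: 142.4 − 0.8Q = 84.7 + 0.02Q → Q* = 70.36585, P* = 86.10732.
At Q = 26: demand price = 142.4 − 0.8·26 = 121.6; supply price = 84.7 + 0.02·26 = 85.22.
ΔQ = 70.36585 − 26 = 44.36585; wedge = 121.6 − 85.22 = 36.38.
DWL = ½ × 44.36585 × 36.38 = £807.01.

£807.01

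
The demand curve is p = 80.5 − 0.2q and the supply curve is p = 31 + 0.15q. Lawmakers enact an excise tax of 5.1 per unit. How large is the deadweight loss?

37.16

Competitive equilibrium: 80.5 − 0.2q = 31 + 0.15q → q* = 141.4286, p* = 52.2143.
With the tax, the buyer price exceeds the seller price by 5.1: (80.5 − 0.2q) − (31 + 0.15q) = 5.1 → q' = 126.8571.
Δq = 141.4286 − 126.8571 = 14.5715; the wedge equals the tax, 5.1.
Welfare loss = ½ × 14.5715 × 5.1 = 37.16.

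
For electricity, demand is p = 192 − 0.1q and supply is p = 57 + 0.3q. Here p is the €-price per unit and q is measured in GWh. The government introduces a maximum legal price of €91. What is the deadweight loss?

Competitive equilibrium: 192 − 0.1q = 57 + 0.3q → q* = 337.5, p* = 158.25.
At the ceiling p = 91, quantity supplied = (91 − 57)/0.3 = 113.3333.
Willingness to pay at q' = 113.3333: 192 − 0.1·113.3333 = 180.6667.
Δq = 337.5 − 113.3333 = 224.1667; wedge = 180.6667 − 91 = 89.6667.
The triangle = ½ × 224.1667 × 89.6667 = €10050.14.

€10050.14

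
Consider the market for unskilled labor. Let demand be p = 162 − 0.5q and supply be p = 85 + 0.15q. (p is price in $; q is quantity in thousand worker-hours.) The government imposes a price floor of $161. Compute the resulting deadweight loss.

Competitive equilibrium: 162 − 0.5q = 85 + 0.15q → q* = 118.4615, p* = 102.7692.
At the floor p = 161, quantity demanded = (162 − 161)/0.5 = 2.
Sellers' marginal cost at q' = 2: 85 + 0.15·2 = 85.3.
Δq = 118.4615 − 2 = 116.4615; wedge = 161 − 85.3 = 75.7.
DWL = ½ × 116.4615 × 75.7 = $4408.07 thousand.

$4408.07 thousand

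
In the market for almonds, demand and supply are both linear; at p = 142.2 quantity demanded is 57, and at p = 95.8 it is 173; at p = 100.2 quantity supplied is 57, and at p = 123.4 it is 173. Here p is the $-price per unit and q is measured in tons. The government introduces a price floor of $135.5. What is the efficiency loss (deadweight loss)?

$850.67

Demand slope = (95.8 − 142.2)/(173 − 57) = −0.4, so p = 165 − 0.4q.
Supply slope = (123.4 − 100.2)/(173 − 57) = 0.2, so p = 88.8 + 0.2q.
Competitive equilibrium: 165 − 0.4q = 88.8 + 0.2q → q* = 127, p* = 114.2.
At the floor p = 135.5, quantity demanded = (165 − 135.5)/0.4 = 73.75.
Sellers' marginal cost at q' = 73.75: 88.8 + 0.2·73.75 = 103.55.
Δq = 127 − 73.75 = 53.25; wedge = 135.5 − 103.55 = 31.95.
DWL = ½ × 53.25 × 31.95 = $850.67.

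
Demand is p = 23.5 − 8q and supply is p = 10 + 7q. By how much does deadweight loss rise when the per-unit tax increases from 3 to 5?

Competitive equilibrium: 23.5 − 8q = 10 + 7q → q* = 0.9, p* = 16.3.
For a per-unit tax t: Δq = t/15, so DWL = ½·t·(t/15) = t²/30.
At t = 3: DWL = 0.3. At t = 5: DWL = 0.833.
Increase = 0.833 − 0.3 = 0.53.

0.53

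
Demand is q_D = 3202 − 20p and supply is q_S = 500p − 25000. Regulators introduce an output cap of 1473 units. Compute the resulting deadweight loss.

In inverse form: demand p = 160.1 − 0.05q, supply p = 50 + 0.002q.
Competitive equilibrium: 160.1 − 0.05q = 50 + 0.002q → q* = 2117.3077, p* = 54.2346.
At q = 1473: demand price = 160.1 − 0.05·1473 = 86.45; supply price = 50 + 0.002·1473 = 52.946.
Δq = 2117.3077 − 1473 = 644.3077; wedge = 86.45 − 52.946 = 33.504.
The triangle = ½ × 644.3077 × 33.504 = 10793.44.

10793.44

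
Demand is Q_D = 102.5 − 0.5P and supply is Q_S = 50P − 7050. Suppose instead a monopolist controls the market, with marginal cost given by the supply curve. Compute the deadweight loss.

In inverse form: demand P = 205 − 2Q, supply P = 141 + 0.02Q.
Competitive equilibrium: 205 − 2Q = 141 + 0.02Q → Q* = 31.6832, P* = 141.6337.
Marginal revenue: MR = 205 − 4Q. Set MR = MC: 205 − 4Q = 141 + 0.02Q → Q_m = 15.9204.
Price P_m = 205 − 2·15.9204 = 173.1592; MC(Q_m) = 141 + 0.02·15.9204 = 141.3184.
Competitive Q* = 31.6832, so ΔQ = 15.7628; wedge = 173.1592 − 141.3184 = 31.8408.
Deadweight loss = ½ × 15.7628 × 31.8408 = 250.95.

250.95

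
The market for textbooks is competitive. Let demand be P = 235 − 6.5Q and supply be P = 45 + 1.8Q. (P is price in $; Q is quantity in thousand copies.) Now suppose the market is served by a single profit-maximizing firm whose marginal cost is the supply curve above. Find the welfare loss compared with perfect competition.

$419.47 thousand

Competitive equilibrium: 235 − 6.5Q = 45 + 1.8Q → Q* = 22.89157, P* = 86.20482.
Marginal revenue: MR = 235 − 13Q. Set MR = MC: 235 − 13Q = 45 + 1.8Q → Q_m = 12.83784.
Price P_m = 235 − 6.5·12.83784 = 151.55404; MC(Q_m) = 45 + 1.8·12.83784 = 68.10811.
Competitive Q* = 22.89157, so ΔQ = 10.05373; wedge = 151.55404 − 68.10811 = 83.44593.
Welfare loss = ½ × 10.05373 × 83.44593 = $419.47 thousand.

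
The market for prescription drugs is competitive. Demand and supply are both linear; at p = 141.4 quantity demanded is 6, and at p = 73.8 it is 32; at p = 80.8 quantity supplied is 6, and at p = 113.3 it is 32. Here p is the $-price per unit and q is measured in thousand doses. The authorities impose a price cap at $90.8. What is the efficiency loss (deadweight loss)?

Demand slope = (73.8 − 141.4)/(32 − 6) = −2.6, so p = 157 − 2.6q.
Supply slope = (113.3 − 80.8)/(32 − 6) = 1.25, so p = 73.3 + 1.25q.
Competitive equilibrium: 157 − 2.6q = 73.3 + 1.25q → q* = 21.7403, p* = 100.4753.
At the ceiling p = 90.8, quantity supplied = (90.8 − 73.3)/1.25 = 14.
Willingness to pay at q' = 14: 157 − 2.6·14 = 120.6.
Δq = 21.7403 − 14 = 7.7403; wedge = 120.6 − 90.8 = 29.8.
Deadweight loss = ½ × 7.7403 × 29.8 = $115.33 thousand.

$115.33 thousand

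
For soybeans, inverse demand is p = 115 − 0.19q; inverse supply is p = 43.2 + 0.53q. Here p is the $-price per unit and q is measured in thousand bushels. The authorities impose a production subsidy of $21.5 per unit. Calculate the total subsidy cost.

$2786.04 thousand

Competitive equilibrium: 115 − 0.19q = 43.2 + 0.53q → q* = 99.7222, p* = 96.0528.
The subsidy lowers effective supply by 21.5: p = 21.7 + 0.53q.
New quantity: 115 − 0.19q = 21.7 + 0.53q → q' = 129.5833.
Total subsidy cost = 21.5 × 129.5833 = $2786.04 thousand.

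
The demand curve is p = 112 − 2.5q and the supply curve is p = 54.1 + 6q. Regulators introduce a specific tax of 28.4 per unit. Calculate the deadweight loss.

Competitive equilibrium: 112 − 2.5q = 54.1 + 6q → q* = 6.81176, p* = 94.97059.
With the tax, the buyer price exceeds the seller price by 28.4: (112 − 2.5q) − (54.1 + 6q) = 28.4 → q' = 3.47059.
Δq = 6.81176 − 3.47059 = 3.34117; the wedge equals the tax, 28.4.
Welfare loss = ½ × 3.34117 × 28.4 = 47.44.

47.44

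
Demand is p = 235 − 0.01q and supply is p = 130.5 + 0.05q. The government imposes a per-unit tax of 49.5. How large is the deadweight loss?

Competitive equilibrium: 235 − 0.01q = 130.5 + 0.05q → q* = 1741.6667, p* = 217.5833.
With the tax, the buyer price exceeds the seller price by 49.5: (235 − 0.01q) − (130.5 + 0.05q) = 49.5 → q' = 916.6667.
Δq = 1741.6667 − 916.6667 = 825; the wedge equals the tax, 49.5.
DWL = ½ × 825 × 49.5 = 20418.75.

20418.75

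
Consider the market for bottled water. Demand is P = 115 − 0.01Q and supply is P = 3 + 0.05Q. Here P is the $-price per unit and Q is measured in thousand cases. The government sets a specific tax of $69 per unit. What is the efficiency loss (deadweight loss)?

Competitive equilibrium: 115 − 0.01Q = 3 + 0.05Q → Q* = 1866.6667, P* = 96.3333.
With the tax, the buyer price exceeds the seller price by 69: (115 − 0.01Q) − (3 + 0.05Q) = 69 → Q' = 716.6667.
ΔQ = 1866.6667 − 716.6667 = 1150; the wedge equals the tax, 69.
Deadweight loss = ½ × 1150 × 69 = $39675 thousand.

$39675 thousand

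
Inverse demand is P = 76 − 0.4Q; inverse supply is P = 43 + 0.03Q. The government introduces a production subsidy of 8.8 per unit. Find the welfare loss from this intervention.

Competitive equilibrium: 76 − 0.4Q = 43 + 0.03Q → Q* = 76.7442, P* = 45.3023.
The subsidy lowers effective supply by 8.8: P = 34.2 + 0.03Q.
New quantity: 76 − 0.4Q = 34.2 + 0.03Q → Q' = 97.2093.
Overproduction ΔQ = 97.2093 − 76.7442 = 20.4651; wedge = subsidy = 8.8.
DWL = ½ × 20.4651 × 8.8 = 90.05.

90.05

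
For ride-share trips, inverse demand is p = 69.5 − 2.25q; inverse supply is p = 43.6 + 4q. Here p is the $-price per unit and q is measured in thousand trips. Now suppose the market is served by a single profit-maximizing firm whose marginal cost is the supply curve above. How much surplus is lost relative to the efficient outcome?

Competitive equilibrium: 69.5 − 2.25q = 43.6 + 4q → q* = 4.144, p* = 60.176.
Marginal revenue: MR = 69.5 − 4.5q. Set MR = MC: 69.5 − 4.5q = 43.6 + 4q → q_m = 3.0471.
Price p_m = 69.5 − 2.25·3.0471 = 62.644; MC(q_m) = 43.6 + 4·3.0471 = 55.7884.
Competitive q* = 4.144, so Δq = 1.0969; wedge = 62.644 − 55.7884 = 6.8556.
Deadweight loss = ½ × 1.0969 × 6.8556 = $3.76 thousand.

$3.76 thousand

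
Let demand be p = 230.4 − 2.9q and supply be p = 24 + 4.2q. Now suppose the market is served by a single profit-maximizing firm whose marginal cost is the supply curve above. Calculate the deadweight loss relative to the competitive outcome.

252.31

Competitive equilibrium: 230.4 − 2.9q = 24 + 4.2q → q* = 29.0704, p* = 146.0958.
Marginal revenue: MR = 230.4 − 5.8q. Set MR = MC: 230.4 − 5.8q = 24 + 4.2q → q_m = 20.64.
Price p_m = 230.4 − 2.9·20.64 = 170.544; MC(q_m) = 24 + 4.2·20.64 = 110.688.
Competitive q* = 29.0704, so Δq = 8.4304; wedge = 170.544 − 110.688 = 59.856.
DWL = ½ × 8.4304 × 59.856 = 252.31.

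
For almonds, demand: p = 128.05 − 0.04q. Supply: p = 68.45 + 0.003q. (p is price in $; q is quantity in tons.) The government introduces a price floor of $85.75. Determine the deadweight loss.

$2320.77

Competitive equilibrium: 128.05 − 0.04q = 68.45 + 0.003q → q* = 1386.0465, p* = 72.6081.
At the floor p = 85.75, quantity demanded = (128.05 − 85.75)/0.04 = 1057.5.
Sellers' marginal cost at q' = 1057.5: 68.45 + 0.003·1057.5 = 71.6225.
Δq = 1386.0465 − 1057.5 = 328.5465; wedge = 85.75 − 71.6225 = 14.1275.
The triangle = ½ × 328.5465 × 14.1275 = $2320.77.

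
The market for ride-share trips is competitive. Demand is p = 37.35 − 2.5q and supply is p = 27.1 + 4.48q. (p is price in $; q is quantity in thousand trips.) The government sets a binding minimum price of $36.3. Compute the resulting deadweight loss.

Competitive equilibrium: 37.35 − 2.5q = 27.1 + 4.48q → q* = 1.4685, p* = 33.6788.
At the floor p = 36.3, quantity demanded = (37.35 − 36.3)/2.5 = 0.42.
Sellers' marginal cost at q' = 0.42: 27.1 + 4.48·0.42 = 28.9816.
Δq = 1.4685 − 0.42 = 1.0485; wedge = 36.3 − 28.9816 = 7.3184.
DWL = ½ × 1.0485 × 7.3184 = $3.84 thousand.

$3.84 thousand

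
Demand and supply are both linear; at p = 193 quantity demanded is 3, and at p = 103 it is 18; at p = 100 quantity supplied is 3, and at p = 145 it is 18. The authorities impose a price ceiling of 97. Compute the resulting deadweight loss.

578

Demand slope = (103 − 193)/(18 − 3) = −6, so p = 211 − 6q.
Supply slope = (145 − 100)/(18 − 3) = 3, so p = 91 + 3q.
Competitive equilibrium: 211 − 6q = 91 + 3q → q* = 13.3333, p* = 131.
At the ceiling p = 97, quantity supplied = (97 − 91)/3 = 2.
Willingness to pay at q' = 2: 211 − 6·2 = 199.
Δq = 13.3333 − 2 = 11.3333; wedge = 199 − 97 = 102.
DWL = ½ × 11.3333 × 102 = 578.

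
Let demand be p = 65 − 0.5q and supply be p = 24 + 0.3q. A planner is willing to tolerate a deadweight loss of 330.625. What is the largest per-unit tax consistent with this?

Competitive equilibrium: 65 − 0.5q = 24 + 0.3q → q* = 51.25, p* = 39.375.
A tax t gives Δq = t/0.8 and wedge t, so DWL = t²/1.6.
t²/1.6 = 330.625 → t² = 529 → t = 23.

23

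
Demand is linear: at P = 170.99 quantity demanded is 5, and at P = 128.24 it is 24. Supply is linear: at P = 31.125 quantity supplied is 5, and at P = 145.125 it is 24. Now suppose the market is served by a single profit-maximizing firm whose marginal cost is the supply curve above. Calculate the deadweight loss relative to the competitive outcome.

Demand slope = (128.24 − 170.99)/(24 − 5) = −2.25, so P = 182.24 − 2.25Q.
Supply slope = (145.125 − 31.125)/(24 − 5) = 6, so P = 1.125 + 6Q.
Competitive equilibrium: 182.24 − 2.25Q = 1.125 + 6Q → Q* = 21.9533, P* = 132.845.
Marginal revenue: MR = 182.24 − 4.5Q. Set MR = MC: 182.24 − 4.5Q = 1.125 + 6Q → Q_m = 17.249.
Price P_m = 182.24 − 2.25·17.249 = 143.4298; MC(Q_m) = 1.125 + 6·17.249 = 104.619.
Competitive Q* = 21.9533, so ΔQ = 4.7043; wedge = 143.4298 − 104.619 = 38.8108.
Welfare loss = ½ × 4.7043 × 38.8108 = 91.29.

91.29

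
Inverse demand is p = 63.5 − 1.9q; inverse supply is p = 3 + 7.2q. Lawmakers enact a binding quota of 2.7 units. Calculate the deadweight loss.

Competitive equilibrium: 63.5 − 1.9q = 3 + 7.2q → q* = 6.6484, p* = 50.8681.
At q = 2.7: demand price = 63.5 − 1.9·2.7 = 58.37; supply price = 3 + 7.2·2.7 = 22.44.
Δq = 6.6484 − 2.7 = 3.9484; wedge = 58.37 − 22.44 = 35.93.
Welfare loss = ½ × 3.9484 × 35.93 = 70.93.

70.93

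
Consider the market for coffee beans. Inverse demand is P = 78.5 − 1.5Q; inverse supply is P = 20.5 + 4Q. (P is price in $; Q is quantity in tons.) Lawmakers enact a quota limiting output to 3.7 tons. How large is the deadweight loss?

$128.87

Competitive equilibrium: 78.5 − 1.5Q = 20.5 + 4Q → Q* = 10.5455, P* = 62.6818.
At Q = 3.7: demand price = 78.5 − 1.5·3.7 = 72.95; supply price = 20.5 + 4·3.7 = 35.3.
ΔQ = 10.5455 − 3.7 = 6.8455; wedge = 72.95 − 35.3 = 37.65.
Deadweight loss = ½ × 6.8455 × 37.65 = $128.87.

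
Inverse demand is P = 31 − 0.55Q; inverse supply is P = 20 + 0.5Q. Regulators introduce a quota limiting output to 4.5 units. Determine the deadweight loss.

18.75

Competitive equilibrium: 31 − 0.55Q = 20 + 0.5Q → Q* = 10.4762, P* = 25.2381.
At Q = 4.5: demand price = 31 − 0.55·4.5 = 28.525; supply price = 20 + 0.5·4.5 = 22.25.
ΔQ = 10.4762 − 4.5 = 5.9762; wedge = 28.525 − 22.25 = 6.275.
Welfare loss = ½ × 5.9762 × 6.275 = 18.75.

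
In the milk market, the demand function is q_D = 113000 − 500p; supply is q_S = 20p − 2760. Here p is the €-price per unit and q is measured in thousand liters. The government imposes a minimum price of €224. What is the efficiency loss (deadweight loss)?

In inverse form: demand p = 226 − 0.002q, supply p = 138 + 0.05q.
Competitive equilibrium: 226 − 0.002q = 138 + 0.05q → q* = 1692.3077, p* = 222.6154.
At the floor p = 224, quantity demanded = (226 − 224)/0.002 = 1000.
Sellers' marginal cost at q' = 1000: 138 + 0.05·1000 = 188.
Δq = 1692.3077 − 1000 = 692.3077; wedge = 224 − 188 = 36.
Welfare loss = ½ × 692.3077 × 36 = €12461.54 thousand.

€12461.54 thousand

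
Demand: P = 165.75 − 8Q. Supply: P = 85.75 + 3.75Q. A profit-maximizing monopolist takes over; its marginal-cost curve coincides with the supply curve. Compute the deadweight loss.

Competitive equilibrium: 165.75 − 8Q = 85.75 + 3.75Q → Q* = 6.80851, P* = 111.28191.
Marginal revenue: MR = 165.75 − 16Q. Set MR = MC: 165.75 − 16Q = 85.75 + 3.75Q → Q_m = 4.05063.
Price P_m = 165.75 − 8·4.05063 = 133.34496; MC(Q_m) = 85.75 + 3.75·4.05063 = 100.93986.
Competitive Q* = 6.80851, so ΔQ = 2.75788; wedge = 133.34496 − 100.93986 = 32.4051.
Welfare loss = ½ × 2.75788 × 32.4051 = 44.68.

44.68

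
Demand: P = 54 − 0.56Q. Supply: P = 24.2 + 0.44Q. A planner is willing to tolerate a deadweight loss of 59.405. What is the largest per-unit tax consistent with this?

Competitive equilibrium: 54 − 0.56Q = 24.2 + 0.44Q → Q* = 29.8, P* = 37.312.
A tax t gives ΔQ = t/1 and wedge t, so DWL = t²/2.
t²/2 = 59.405 → t² = 118.81 → t = 10.9.

10.9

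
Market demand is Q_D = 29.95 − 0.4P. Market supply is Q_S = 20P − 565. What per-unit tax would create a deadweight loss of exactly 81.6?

In inverse form: demand P = 74.875 − 2.5Q, supply P = 28.25 + 0.05Q.
Competitive equilibrium: 74.875 − 2.5Q = 28.25 + 0.05Q → Q* = 18.2843, P* = 29.1642.
A tax t gives ΔQ = t/2.55 and wedge t, so DWL = t²/5.1.
t²/5.1 = 81.6 → t² = 416.16 → t = 20.4.

20.4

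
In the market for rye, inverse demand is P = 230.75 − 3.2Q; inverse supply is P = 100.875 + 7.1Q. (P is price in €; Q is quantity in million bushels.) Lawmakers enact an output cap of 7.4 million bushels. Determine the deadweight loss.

€139.75 million

Competitive equilibrium: 230.75 − 3.2Q = 100.875 + 7.1Q → Q* = 12.6092, P* = 190.4005.
At Q = 7.4: demand price = 230.75 − 3.2·7.4 = 207.07; supply price = 100.875 + 7.1·7.4 = 153.415.
ΔQ = 12.6092 − 7.4 = 5.2092; wedge = 207.07 − 153.415 = 53.655.
Deadweight loss = ½ × 5.2092 × 53.655 = €139.75 million.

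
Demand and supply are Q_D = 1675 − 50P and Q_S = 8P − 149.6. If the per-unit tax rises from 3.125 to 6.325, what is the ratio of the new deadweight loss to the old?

In inverse form: demand P = 33.5 − 0.02Q, supply P = 18.7 + 0.125Q.
Competitive equilibrium: 33.5 − 0.02Q = 18.7 + 0.125Q → Q* = 102.069, P* = 31.4586.
For a per-unit tax t: ΔQ = t/0.145, so DWL = ½·t·(t/0.145) = t²/0.29.
At t = 3.125: DWL = 33.675. At t = 6.325: DWL = 137.950.
Ratio = (6.325/3.125)² = 4.097.

4.097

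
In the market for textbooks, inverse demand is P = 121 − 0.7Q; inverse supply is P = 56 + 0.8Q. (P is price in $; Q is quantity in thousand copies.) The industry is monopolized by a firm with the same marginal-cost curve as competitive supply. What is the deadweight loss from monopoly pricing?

$142.58 thousand

Competitive equilibrium: 121 − 0.7Q = 56 + 0.8Q → Q* = 43.3333, P* = 90.6667.
Marginal revenue: MR = 121 − 1.4Q. Set MR = MC: 121 − 1.4Q = 56 + 0.8Q → Q_m = 29.5455.
Price P_m = 121 − 0.7·29.5455 = 100.3182; MC(Q_m) = 56 + 0.8·29.5455 = 79.6364.
Competitive Q* = 43.3333, so ΔQ = 13.7878; wedge = 100.3182 − 79.6364 = 20.6818.
Welfare loss = ½ × 13.7878 × 20.6818 = $142.58 thousand.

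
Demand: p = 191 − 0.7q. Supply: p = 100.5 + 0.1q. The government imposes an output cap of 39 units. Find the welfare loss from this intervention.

2197.81

Competitive equilibrium: 191 − 0.7q = 100.5 + 0.1q → q* = 113.125, p* = 111.8125.
At q = 39: demand price = 191 − 0.7·39 = 163.7; supply price = 100.5 + 0.1·39 = 104.4.
Δq = 113.125 − 39 = 74.125; wedge = 163.7 − 104.4 = 59.3.
DWL = ½ × 74.125 × 59.3 = 2197.81.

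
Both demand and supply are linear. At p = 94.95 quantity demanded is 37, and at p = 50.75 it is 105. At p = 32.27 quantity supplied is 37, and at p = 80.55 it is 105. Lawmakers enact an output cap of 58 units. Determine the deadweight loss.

Demand slope = (50.75 − 94.95)/(105 − 37) = −0.65, so p = 119 − 0.65q.
Supply slope = (80.55 − 32.27)/(105 − 37) = 0.71, so p = 6 + 0.71q.
Competitive equilibrium: 119 − 0.65q = 6 + 0.71q → q* = 83.08824, p* = 64.99265.
At q = 58: demand price = 119 − 0.65·58 = 81.3; supply price = 6 + 0.71·58 = 47.18.
Δq = 83.08824 − 58 = 25.08824; wedge = 81.3 − 47.18 = 34.12.
DWL = ½ × 25.08824 × 34.12 = 428.01.

428.01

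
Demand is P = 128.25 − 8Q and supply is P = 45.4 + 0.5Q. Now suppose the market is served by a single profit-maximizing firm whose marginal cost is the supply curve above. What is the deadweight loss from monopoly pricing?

94.92

Competitive equilibrium: 128.25 − 8Q = 45.4 + 0.5Q → Q* = 9.7471, P* = 50.2735.
Marginal revenue: MR = 128.25 − 16Q. Set MR = MC: 128.25 − 16Q = 45.4 + 0.5Q → Q_m = 5.0212.
Price P_m = 128.25 − 8·5.0212 = 88.0804; MC(Q_m) = 45.4 + 0.5·5.0212 = 47.9106.
Competitive Q* = 9.7471, so ΔQ = 4.7259; wedge = 88.0804 − 47.9106 = 40.1698.
The triangle = ½ × 4.7259 × 40.1698 = 94.92.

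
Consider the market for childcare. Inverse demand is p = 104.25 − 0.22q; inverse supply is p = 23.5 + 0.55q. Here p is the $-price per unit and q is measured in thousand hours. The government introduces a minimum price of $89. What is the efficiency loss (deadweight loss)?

Competitive equilibrium: 104.25 − 0.22q = 23.5 + 0.55q → q* = 104.8701, p* = 81.1786.
At the floor p = 89, quantity demanded = (104.25 − 89)/0.22 = 69.3182.
Sellers' marginal cost at q' = 69.3182: 23.5 + 0.55·69.3182 = 61.625.
Δq = 104.8701 − 69.3182 = 35.5519; wedge = 89 − 61.625 = 27.375.
Deadweight loss = ½ × 35.5519 × 27.375 = $486.62 thousand.

$486.62 thousand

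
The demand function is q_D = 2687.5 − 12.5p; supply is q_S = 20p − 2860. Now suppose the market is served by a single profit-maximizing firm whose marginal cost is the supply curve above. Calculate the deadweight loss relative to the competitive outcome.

2893.56

In inverse form: demand p = 215 − 0.08q, supply p = 143 + 0.05q.
Competitive equilibrium: 215 − 0.08q = 143 + 0.05q → q* = 553.8462, p* = 170.6923.
Marginal revenue: MR = 215 − 0.16q. Set MR = MC: 215 − 0.16q = 143 + 0.05q → q_m = 342.8571.
Price p_m = 215 − 0.08·342.8571 = 187.5714; MC(q_m) = 143 + 0.05·342.8571 = 160.1429.
Competitive q* = 553.8462, so Δq = 210.9891; wedge = 187.5714 − 160.1429 = 27.4285.
Deadweight loss = ½ × 210.9891 × 27.4285 = 2893.56.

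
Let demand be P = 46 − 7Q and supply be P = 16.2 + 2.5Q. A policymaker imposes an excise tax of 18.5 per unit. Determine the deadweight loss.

18.01

Competitive equilibrium: 46 − 7Q = 16.2 + 2.5Q → Q* = 3.1368, P* = 24.0421.
With the tax, the buyer price exceeds the seller price by 18.5: (46 − 7Q) − (16.2 + 2.5Q) = 18.5 → Q' = 1.1895.
ΔQ = 3.1368 − 1.1895 = 1.9473; the wedge equals the tax, 18.5.
The triangle = ½ × 1.9473 × 18.5 = 18.01.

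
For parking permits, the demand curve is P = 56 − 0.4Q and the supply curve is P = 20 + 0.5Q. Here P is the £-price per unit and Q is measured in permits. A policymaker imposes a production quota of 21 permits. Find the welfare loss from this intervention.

£162.45

Competitive equilibrium: 56 − 0.4Q = 20 + 0.5Q → Q* = 40, P* = 40.
At Q = 21: demand price = 56 − 0.4·21 = 47.6; supply price = 20 + 0.5·21 = 30.5.
ΔQ = 40 − 21 = 19; wedge = 47.6 − 30.5 = 17.1.
DWL = ½ × 19 × 17.1 = £162.45.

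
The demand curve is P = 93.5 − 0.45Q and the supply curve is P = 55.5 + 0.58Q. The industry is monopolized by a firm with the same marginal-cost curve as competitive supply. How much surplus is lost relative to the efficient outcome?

64.80

Competitive equilibrium: 93.5 − 0.45Q = 55.5 + 0.58Q → Q* = 36.8932, P* = 76.8981.
Marginal revenue: MR = 93.5 − 0.9Q. Set MR = MC: 93.5 − 0.9Q = 55.5 + 0.58Q → Q_m = 25.6757.
Price P_m = 93.5 − 0.45·25.6757 = 81.9459; MC(Q_m) = 55.5 + 0.58·25.6757 = 70.3919.
Competitive Q* = 36.8932, so ΔQ = 11.2175; wedge = 81.9459 − 70.3919 = 11.554.
The triangle = ½ × 11.2175 × 11.554 = 64.80.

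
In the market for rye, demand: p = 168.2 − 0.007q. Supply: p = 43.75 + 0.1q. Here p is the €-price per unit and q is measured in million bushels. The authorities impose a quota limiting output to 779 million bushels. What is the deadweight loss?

Competitive equilibrium: 168.2 − 0.007q = 43.75 + 0.1q → q* = 1163.0841, p* = 160.0584.
At q = 779: demand price = 168.2 − 0.007·779 = 162.747; supply price = 43.75 + 0.1·779 = 121.65.
Δq = 1163.0841 − 779 = 384.0841; wedge = 162.747 − 121.65 = 41.097.
Deadweight loss = ½ × 384.0841 × 41.097 = €7892.35 million.

€7892.35 million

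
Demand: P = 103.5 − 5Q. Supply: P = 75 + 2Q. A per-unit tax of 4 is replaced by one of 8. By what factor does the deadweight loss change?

Competitive equilibrium: 103.5 − 5Q = 75 + 2Q → Q* = 4.0714, P* = 83.1429.
For a per-unit tax t: ΔQ = t/7, so DWL = ½·t·(t/7) = t²/14.
At t = 4: DWL = 1.143. At t = 8: DWL = 4.571.
Ratio = (8/4)² = 4.

4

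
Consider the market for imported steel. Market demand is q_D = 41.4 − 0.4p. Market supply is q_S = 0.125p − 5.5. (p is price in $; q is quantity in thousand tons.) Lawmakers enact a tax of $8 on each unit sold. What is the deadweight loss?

$3.05 thousand

In inverse form: demand p = 103.5 − 2.5q, supply p = 44 + 8q.
Competitive equilibrium: 103.5 − 2.5q = 44 + 8q → q* = 5.6667, p* = 89.3333.
With the tax, the buyer price exceeds the seller price by 8: (103.5 − 2.5q) − (44 + 8q) = 8 → q' = 4.9048.
Δq = 5.6667 − 4.9048 = 0.7619; the wedge equals the tax, 8.
DWL = ½ × 0.7619 × 8 = $3.05 thousand.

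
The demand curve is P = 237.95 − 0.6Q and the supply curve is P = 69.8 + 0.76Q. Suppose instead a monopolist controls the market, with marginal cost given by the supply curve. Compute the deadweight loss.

974.13

Competitive equilibrium: 237.95 − 0.6Q = 69.8 + 0.76Q → Q* = 123.6397, P* = 163.7662.
Marginal revenue: MR = 237.95 − 1.2Q. Set MR = MC: 237.95 − 1.2Q = 69.8 + 0.76Q → Q_m = 85.7908.
Price P_m = 237.95 − 0.6·85.7908 = 186.4755; MC(Q_m) = 69.8 + 0.76·85.7908 = 135.001.
Competitive Q* = 123.6397, so ΔQ = 37.8489; wedge = 186.4755 − 135.001 = 51.4745.
The triangle = ½ × 37.8489 × 51.4745 = 974.13.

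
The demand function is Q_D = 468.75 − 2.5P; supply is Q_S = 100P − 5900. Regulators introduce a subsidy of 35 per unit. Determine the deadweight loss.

1493.90

In inverse form: demand P = 187.5 − 0.4Q, supply P = 59 + 0.01Q.
Competitive equilibrium: 187.5 − 0.4Q = 59 + 0.01Q → Q* = 313.4146, P* = 62.1341.
The subsidy lowers effective supply by 35: P = 24 + 0.01Q.
New quantity: 187.5 − 0.4Q = 24 + 0.01Q → Q' = 398.7805.
Overproduction ΔQ = 398.7805 − 313.4146 = 85.3659; wedge = subsidy = 35.
The triangle = ½ × 85.3659 × 35 = 1493.90.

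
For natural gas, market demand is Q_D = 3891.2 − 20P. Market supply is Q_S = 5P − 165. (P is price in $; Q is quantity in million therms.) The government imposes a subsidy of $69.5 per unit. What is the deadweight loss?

$9660.50 million

In inverse form: demand P = 194.56 − 0.05Q, supply P = 33 + 0.2Q.
Competitive equilibrium: 194.56 − 0.05Q = 33 + 0.2Q → Q* = 646.24, P* = 162.248.
The subsidy lowers effective supply by 69.5: P = 0.2Q − 36.5.
New quantity: 194.56 − 0.05Q = 0.2Q − 36.5 → Q' = 924.24.
Overproduction ΔQ = 924.24 − 646.24 = 278; wedge = subsidy = 69.5.
Deadweight loss = ½ × 278 × 69.5 = $9660.50 million.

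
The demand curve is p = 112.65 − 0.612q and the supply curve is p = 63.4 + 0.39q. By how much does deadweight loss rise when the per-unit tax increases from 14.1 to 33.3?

454.13

Competitive equilibrium: 112.65 − 0.612q = 63.4 + 0.39q → q* = 49.1517, p* = 82.5692.
For a per-unit tax t: Δq = t/1.002, so DWL = ½·t·(t/1.002) = t²/2.004.
At t = 14.1: DWL = 99.207. At t = 33.3: DWL = 553.338.
Increase = 553.338 − 99.207 = 454.13.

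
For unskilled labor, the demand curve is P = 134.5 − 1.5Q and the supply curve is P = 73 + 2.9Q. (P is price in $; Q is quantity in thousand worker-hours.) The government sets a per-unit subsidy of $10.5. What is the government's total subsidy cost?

$171.82 thousand

Competitive equilibrium: 134.5 − 1.5Q = 73 + 2.9Q → Q* = 13.9773, P* = 113.5341.
The subsidy lowers effective supply by 10.5: P = 62.5 + 2.9Q.
New quantity: 134.5 − 1.5Q = 62.5 + 2.9Q → Q' = 16.3636.
Total subsidy cost = 10.5 × 16.3636 = $171.82 thousand.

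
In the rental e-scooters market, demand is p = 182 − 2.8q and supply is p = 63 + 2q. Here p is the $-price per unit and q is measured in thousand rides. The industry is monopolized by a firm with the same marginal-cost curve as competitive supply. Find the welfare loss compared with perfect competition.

$200.22 thousand

Competitive equilibrium: 182 − 2.8q = 63 + 2q → q* = 24.7917, p* = 112.5833.
Marginal revenue: MR = 182 − 5.6q. Set MR = MC: 182 − 5.6q = 63 + 2q → q_m = 15.6579.
Price p_m = 182 − 2.8·15.6579 = 138.1579; MC(q_m) = 63 + 2·15.6579 = 94.3158.
Competitive q* = 24.7917, so Δq = 9.1338; wedge = 138.1579 − 94.3158 = 43.8421.
Deadweight loss = ½ × 9.1338 × 43.8421 = $200.22 thousand.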